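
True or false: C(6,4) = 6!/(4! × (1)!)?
False

Solution: The correct denominator is 4!×2!, giving C(6,4) = 15; the stated RHS is 6!/(4!×1!) = 30 ≠ 15, so the statement does not hold.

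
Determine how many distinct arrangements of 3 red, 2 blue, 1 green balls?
60

Reasoning: Multinomial: 6!/(3! × 2! × 1!) = 60.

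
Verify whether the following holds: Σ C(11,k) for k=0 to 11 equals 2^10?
False

Reasoning: Binomial theorem: Σ C(11,k) = (1+1)^11 = 2^11 = 2,048; RHS 2^10 = 1,024.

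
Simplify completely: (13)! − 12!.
5,748,019,200

(13)! − 12! = (13)·12! − 12! = (13−1)·12! = 12·12! = 5,748,019,200.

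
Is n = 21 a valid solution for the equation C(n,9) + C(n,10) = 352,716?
No

Reasoning: C(21,9) + C(21,10) = 293,930 + 352,716 = 646,646, which does not equal 352,716.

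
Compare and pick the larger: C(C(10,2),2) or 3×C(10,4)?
C(C(10,2),2)

Solution: C(C(10,2),2)=990, 3×C(10,4)=630.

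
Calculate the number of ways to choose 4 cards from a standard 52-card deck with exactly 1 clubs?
13 clubs and 39 non-clubs: C(13,1) × C(39,3) = 13 × 9139 = 118,807.

Answer: 118,807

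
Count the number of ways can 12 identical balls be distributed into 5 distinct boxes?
1,820

C(12+5-1, 5-1) = C(16, 4) = 1,820.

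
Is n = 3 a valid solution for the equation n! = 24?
No

Reasoning: 3! = 3·2! = 3·2 = 6, which does not equal 24.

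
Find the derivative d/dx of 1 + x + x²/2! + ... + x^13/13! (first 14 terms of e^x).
1 + x + x²/2! + ... + x^12/12!
Differentiating term by term gives the first 13 terms of e^x.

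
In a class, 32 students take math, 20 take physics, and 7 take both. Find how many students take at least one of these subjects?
45
|A∪B| = |A|+|B|-|A∩B| = 32+20-7 = 45.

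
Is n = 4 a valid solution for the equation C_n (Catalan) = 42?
No

Solution: C_4 = C(8,4)/(4+1) = 70/5 = 14, which does not equal 42.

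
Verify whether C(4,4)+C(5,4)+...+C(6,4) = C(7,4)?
False

Solution: Hockey stick identity gives Σ = C(7,5) = 21; RHS C(7,4) = 35.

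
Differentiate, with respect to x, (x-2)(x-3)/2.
(2x - 5)/2
d/dx[(x-2)(x-3)] = (x-3) + (x-2) = 2x - 5. Dividing by 2 gives (2x - 5)/2.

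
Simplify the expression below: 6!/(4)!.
30
This equals 6×5 = 30.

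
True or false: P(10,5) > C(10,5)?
True

P(10,5) = 30,240 and C(10,5) = 252; P(n,r) = r! × C(n,r) so P > C whenever r ≥ 2.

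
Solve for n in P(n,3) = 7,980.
21

Working:
P(n,3) = n(n−1)(n−2) is increasing in n; n(n−1)(n−2) ≈ (n−1)^3 = 7,980 gives n ≈ 21.0. Check: P(19,3) = 5,814, P(20,3) = 6,840, P(21,3) = 7,980 ✓. So n = 21.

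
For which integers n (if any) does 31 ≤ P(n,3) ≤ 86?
5
P(4,3)=24; P(5,3)=60; P(6,3)=120. So valid n = 5.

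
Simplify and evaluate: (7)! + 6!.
5,760
(7)! + 6! = (7)·6! + 6! = (7+1)·6! = 8·6! = 5,760.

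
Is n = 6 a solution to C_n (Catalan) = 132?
Yes

Explanation: C_6 = C(12,6)/(6+1) = 924/7 = 132, which equals 132.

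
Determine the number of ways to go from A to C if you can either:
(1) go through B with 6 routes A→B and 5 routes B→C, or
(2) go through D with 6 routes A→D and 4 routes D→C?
54

Route via B: 6×5=30. Route via D: 6×4=24. Total: 54.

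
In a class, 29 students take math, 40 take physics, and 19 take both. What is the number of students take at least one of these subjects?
50

Reasoning: |A∪B| = |A|+|B|-|A∩B| = 29+40-19 = 50.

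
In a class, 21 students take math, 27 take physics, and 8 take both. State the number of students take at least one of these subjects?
|A∪B| = |A|+|B|-|A∩B| = 21+27-8 = 40.
Final answer: 40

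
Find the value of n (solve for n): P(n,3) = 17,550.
27
P(n,3) = n(n−1)(n−2) is increasing in n; n(n−1)(n−2) ≈ (n−1)^3 = 17,550 gives n ≈ 27.0. Check: P(25,3) = 13,800, P(26,3) = 15,600, P(27,3) = 17,550 ✓. So n = 27.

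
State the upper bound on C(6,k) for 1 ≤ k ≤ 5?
20

Solution: C(6,k) is maximised at the centre of the row: C(6,3) = 20.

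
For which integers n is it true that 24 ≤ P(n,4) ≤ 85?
4
P(3,4)=0; P(4,4)=24; P(5,4)=120. So valid n = 4.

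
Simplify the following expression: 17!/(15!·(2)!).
136

Explanation: This is C(17,15) = 136.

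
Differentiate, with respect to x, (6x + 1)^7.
42(6x + 1)^6

Explanation: Chain rule: 7(6x+1)^{6} × 6 = 42(6x+1)^{6}.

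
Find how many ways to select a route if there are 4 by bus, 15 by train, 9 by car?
28

Working:
By the addition principle: 4 + 15 + 9 = 28.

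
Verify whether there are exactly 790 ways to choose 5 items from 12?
False

Working:
C(12,5) = 792 ≠ 790.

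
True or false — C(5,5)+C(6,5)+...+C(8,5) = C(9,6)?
True

Reasoning: Hockey stick identity gives Σ = C(9,6) = 84; RHS C(9,6) = 84.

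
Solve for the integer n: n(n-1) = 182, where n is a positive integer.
14

Working:
n² − n − 182 = 0, so n = (1 ± √(1 + 4·182))/2 = (1 ± √729)/2 = (1 ± 27)/2, i.e. n = 14 or n = -13. Taking the positive root, n = 14 (check: 14×13 = 182).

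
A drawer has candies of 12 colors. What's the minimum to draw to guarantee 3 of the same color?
25

Working:
Worst case: 2 of each = 24. One more: 25.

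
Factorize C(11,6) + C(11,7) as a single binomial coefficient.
C(12,7)

Working:
By Pascal's identity: C(11,6) + C(11,7) = C(12,7) = 792.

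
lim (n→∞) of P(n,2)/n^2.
P(n,2) = n(n-1) ≈ n^2 for large n. Limit = 1.
Final answer: 1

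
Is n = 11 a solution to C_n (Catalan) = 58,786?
Yes

Solution: C_11 = C(22,11)/(11+1) = 705,432/12 = 58,786, which equals 58,786.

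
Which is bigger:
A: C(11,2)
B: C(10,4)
B

Solution: A=C(11,2)=55, B=C(10,4)=210.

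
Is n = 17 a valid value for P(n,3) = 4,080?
Yes

Working:
P(17,3) = 17·16·15 = 4,080, which equals 4,080.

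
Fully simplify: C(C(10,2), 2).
990

Explanation: C(10,2) = 45, then C(45, 2) = 990.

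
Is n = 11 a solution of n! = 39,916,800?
Yes
11! = 11·10! = 11·3,628,800 = 39,916,800, which equals 39,916,800.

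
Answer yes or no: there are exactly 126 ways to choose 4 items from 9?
Yes

Explanation: C(9,4) = 126.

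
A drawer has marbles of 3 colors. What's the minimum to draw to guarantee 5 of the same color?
13

Reasoning: Worst case: 4 of each = 12. One more: 13.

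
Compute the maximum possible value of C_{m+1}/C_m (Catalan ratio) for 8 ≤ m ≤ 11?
46/13
C_{m+1}/C_m = 2(2m+1)/(m+2), which increases with m. Maximum at m = 11: 2·23/13 = 46/13.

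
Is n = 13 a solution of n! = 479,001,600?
13! = 13·12! = 13·479,001,600 = 6,227,020,800, which does not equal 479,001,600.

Answer: No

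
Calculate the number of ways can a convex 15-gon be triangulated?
Using the Catalan number formula: C_n = C(2n, n) / (n+1)
C_13 = C(26, 13) / (13+1)
     = 10400600 / 14
     = 742,900
Final answer: 742,900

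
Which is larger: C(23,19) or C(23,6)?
C(23,6)

Reasoning: C(23,19)=8,855, C(23,6)=100,947.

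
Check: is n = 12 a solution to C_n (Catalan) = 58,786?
No

Explanation: C_12 = C(24,12)/(12+1) = 2,704,156/13 = 208,012, which does not equal 58,786.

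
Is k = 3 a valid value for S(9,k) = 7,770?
No

S(9,3) = 3·S(8,3) + S(8,2) = 3·966 + 127 = 3,025, which does not equal 7,770.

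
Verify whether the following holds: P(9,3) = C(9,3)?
P(9,3) = 504 but C(9,3) = 84; they differ by a factor of 3! = 6, so the statement does not hold.
Final answer: False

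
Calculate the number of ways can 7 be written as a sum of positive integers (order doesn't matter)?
Pentagonal recurrence p(n) = p(n−1) + p(n−2) − p(n−5) − p(n−7) + …: p(7) = p(6) + p(5) − p(2) − p(0) = 11 + 7 − 2 − 1 = 15.
Final answer: 15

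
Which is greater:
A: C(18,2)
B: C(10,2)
A
A=C(18,2)=153, B=C(10,2)=45.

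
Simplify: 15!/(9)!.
3,603,600

Solution: This equals 15×14×...×10 = 3,603,600.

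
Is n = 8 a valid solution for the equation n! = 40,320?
Yes

Reasoning: 8! = 8·7! = 8·5,040 = 40,320, which equals 40,320.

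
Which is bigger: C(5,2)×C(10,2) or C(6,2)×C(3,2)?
C(5,2)×C(10,2)

Solution: C(5,2)×C(10,2)=450, C(6,2)×C(3,2)=45.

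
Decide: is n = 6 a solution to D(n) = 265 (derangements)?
Yes

Reasoning: D(6) = (6-1)·[D(5) + D(4)] = 5·[44 + 9] = 265, which equals 265.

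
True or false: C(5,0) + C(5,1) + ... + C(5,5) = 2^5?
True

Binomial theorem with x = y = 1: Σ C(5,i) = (1+1)^5 = 2^5 = 32. The statement holds.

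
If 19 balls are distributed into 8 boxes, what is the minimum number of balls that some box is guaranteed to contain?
Pigeonhole: ⌈19/8⌉ = 3.
Final answer: 3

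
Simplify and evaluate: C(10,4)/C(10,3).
7/4

Explanation: C(n,k+1)/C(n,k) = (n−k)/(k+1). Here (10−3)/(3+1) = 7/4 = 7/4.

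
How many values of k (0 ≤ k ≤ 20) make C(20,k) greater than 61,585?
7

Row 20 is unimodal and symmetric about k=20/2. C(20,6)=38,760 ≤ 61,585; C(20,7)=77,520 > 61,585; by symmetry C(20,k) > 61,585 for k = 7..13. That's 13 - 7 + 1 = 7 values.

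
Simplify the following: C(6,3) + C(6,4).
35

By Pascal's identity: C(7,4) = 35.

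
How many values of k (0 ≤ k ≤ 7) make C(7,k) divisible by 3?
2

Working:
Checking C(7,k) mod 3 for k = 0..7: divisible at k = 2, 5. That's 2 values.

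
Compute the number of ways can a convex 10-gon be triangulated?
Using the Catalan number formula: C_n = C(2n, n) / (n+1)
C_8 = C(16, 8) / (8+1)
     = 12870 / 9
     = 1,430

Answer: 1,430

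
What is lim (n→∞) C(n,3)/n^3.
C(n,3) ≈ n^3/3! for large n. Limit = 1/3! = 1/6.

Answer: 1/6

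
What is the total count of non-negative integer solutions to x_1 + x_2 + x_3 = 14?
120

Explanation: C(14+3-1, 3-1) = 120.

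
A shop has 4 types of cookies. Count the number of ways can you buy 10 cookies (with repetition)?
286
Stars and bars: C(10+4-1, 10) = C(13, 10) = 286.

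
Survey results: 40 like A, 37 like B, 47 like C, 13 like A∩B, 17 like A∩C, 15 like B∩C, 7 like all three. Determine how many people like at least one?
86

Reasoning: |A∪B∪C| = 40+37+47-13-17-15+7 = 86.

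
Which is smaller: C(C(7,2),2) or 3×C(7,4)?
3×C(7,4)
C(C(7,2),2)=210, 3×C(7,4)=105.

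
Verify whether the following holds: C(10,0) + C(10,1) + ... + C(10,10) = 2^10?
True

Explanation: Binomial theorem with x = y = 1: Σ C(10,i) = (1+1)^10 = 2^10 = 1,024. The statement holds.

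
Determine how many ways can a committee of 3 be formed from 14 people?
C(14,3) = 14! / (3! × (14-3)!)
         = 14! / (3! × 11!)
         = 364

Answer: 364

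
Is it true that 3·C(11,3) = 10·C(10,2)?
Absorption identity k·C(n,k) = n·C(n-1,k-1). LHS = 3·165 = 495; RHS = 10·45 = 450.

Answer: False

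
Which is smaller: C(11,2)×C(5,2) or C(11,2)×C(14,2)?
C(11,2)×C(5,2)

Reasoning: C(11,2)×C(5,2)=550, C(11,2)×C(14,2)=5,005.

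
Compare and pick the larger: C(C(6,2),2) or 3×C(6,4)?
C(C(6,2),2)

Explanation: C(C(6,2),2)=105, 3×C(6,4)=45.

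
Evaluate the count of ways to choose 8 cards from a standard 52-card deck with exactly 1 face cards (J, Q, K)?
223,722,720

Working:
12 face cards and 40 non-face cards: C(12,1) × C(40,7) = 12 × 18,643,560 = 223,722,720.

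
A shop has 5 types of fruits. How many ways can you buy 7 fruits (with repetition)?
330

Stars and bars: C(7+5-1, 7) = C(11, 7) = 330.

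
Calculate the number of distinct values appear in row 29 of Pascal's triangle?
15

Reasoning: Row 29 has entries C(29,0)..C(29,29); by symmetry C(29,k)=C(29,29-k), giving 15 distinct values.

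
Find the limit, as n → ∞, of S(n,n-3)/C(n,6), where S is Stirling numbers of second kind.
15

Reasoning: The leading term of S(n,n-3) as a polynomial in n is (5)!!·C(n,6), so the ratio → (5)!! = 15.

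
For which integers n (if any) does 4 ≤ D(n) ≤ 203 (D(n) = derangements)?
4, 5

Solution: Using D(n) = (n−1)[D(n−1) + D(n−2)] with D(1)=0, D(2)=1: D(3)=2; D(4)=9; D(5)=44; D(6)=265. So valid n = 4, 5.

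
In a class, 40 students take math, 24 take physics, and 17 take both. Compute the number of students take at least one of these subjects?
47

Solution: |A∪B| = |A|+|B|-|A∩B| = 40+24-17 = 47.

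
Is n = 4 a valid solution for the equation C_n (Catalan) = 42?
No

Working:
C_4 = C(8,4)/(4+1) = 70/5 = 14, which does not equal 42.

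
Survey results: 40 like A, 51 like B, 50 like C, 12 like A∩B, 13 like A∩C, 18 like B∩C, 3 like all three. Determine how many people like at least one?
|A∪B∪C| = 40+51+50-12-13-18+3 = 101.

Answer: 101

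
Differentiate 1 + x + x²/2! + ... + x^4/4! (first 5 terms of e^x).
1 + x + x²/2! + ... + x^3/3!

Solution: Differentiating term by term gives the first 4 terms of e^x.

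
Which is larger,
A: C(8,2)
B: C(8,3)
B

Reasoning: A=C(8,2)=28, B=C(8,3)=56.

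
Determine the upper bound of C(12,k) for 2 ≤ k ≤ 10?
924

C(12,k) is maximised at the centre of the row: C(12,6) = 924.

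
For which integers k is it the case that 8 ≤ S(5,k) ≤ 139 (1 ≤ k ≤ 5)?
2, 3, 4

Reasoning: S(5,1)=1; S(5,2)=15; S(5,3)=25; S(5,4)=10; S(5,5)=1. So valid k = 2, 3, 4.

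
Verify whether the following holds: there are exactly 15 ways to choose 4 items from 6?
True

Reasoning: C(6,4) = 15.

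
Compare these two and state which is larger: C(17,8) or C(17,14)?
C(17,8)=24,310, C(17,14)=680.
Final answer: C(17,8)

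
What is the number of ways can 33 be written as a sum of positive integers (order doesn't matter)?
10,143

Solution: Pentagonal recurrence p(n) = p(n−1) + p(n−2) − p(n−5) − p(n−7) + …: p(33) = p(32) + p(31) − p(28) − p(26) + p(21) + p(18) − p(11) − p(7) = 8,349 + 6,842 − 3,718 − 2,436 + 792 + 385 − 56 − 15 = 10,143.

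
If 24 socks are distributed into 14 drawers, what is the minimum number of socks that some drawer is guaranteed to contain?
Pigeonhole: ⌈24/14⌉ = 2.

Answer: 2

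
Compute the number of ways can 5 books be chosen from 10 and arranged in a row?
30,240

Explanation: P(10,5) = 10!/(10-5)! = 30,240.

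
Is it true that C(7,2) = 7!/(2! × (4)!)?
False

The correct denominator is 2!×5!, giving C(7,2) = 21; the stated RHS is 7!/(2!×4!) = 105 ≠ 21, so the statement does not hold.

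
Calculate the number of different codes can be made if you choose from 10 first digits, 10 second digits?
100

Working:
By the multiplication principle: 10 × 10 = 100.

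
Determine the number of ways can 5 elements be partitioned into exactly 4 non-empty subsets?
10

This equals S(5,4), the Stirling number of the 2nd kind.
Using the Stirling recurrence: S(n,k) = k·S(n-1,k) + S(n-1,k-1)
S(5,4) = 4·S(4,4) + S(4,3)
         = 4·1 + 6
         = 4 + 6
         = 10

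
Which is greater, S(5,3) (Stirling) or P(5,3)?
P(5,3)

Solution: S(5,3) = 3·S(4,3) + S(4,2) = 3·6 + 7 = 25; P(5,3) = 60.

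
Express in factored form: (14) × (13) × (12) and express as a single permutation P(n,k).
P(14,3) = 14!/(11)!

Explanation: Product of 3 consecutive descending integers starting at 14: P(14,3) = 14!/11! = 2,184.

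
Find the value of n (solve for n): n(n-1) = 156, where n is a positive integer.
13

Explanation: n² − n − 156 = 0, so n = (1 ± √(1 + 4·156))/2 = (1 ± √625)/2 = (1 ± 25)/2, i.e. n = 13 or n = -12. Taking the positive root, n = 13 (check: 13×12 = 156).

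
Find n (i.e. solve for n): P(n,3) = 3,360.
P(n,3) = n(n−1)(n−2) is increasing in n; n(n−1)(n−2) ≈ (n−1)^3 = 3,360 gives n ≈ 16.0. Check: P(14,3) = 2,184, P(15,3) = 2,730, P(16,3) = 3,360 ✓. So n = 16.

Answer: 16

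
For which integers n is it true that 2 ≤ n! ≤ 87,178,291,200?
2, 3, 4, 5, 6, 7, 8, 9, 10, 11, 12, 13, 14

Explanation: n! is strictly increasing; 2! = 2 and 14! = 87,178,291,200, so valid n = 2, 3, 4, 5, 6, 7, 8, 9, 10, 11, 12, 13, 14.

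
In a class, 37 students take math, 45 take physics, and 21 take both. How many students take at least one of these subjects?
61

Working:
|A∪B| = |A|+|B|-|A∩B| = 37+45-21 = 61.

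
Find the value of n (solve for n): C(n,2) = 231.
22

C(n,2) = n(n−1)/2! is increasing in n, and n(n−1) = 2!·231 = 462 ≈ (n−0.5)^2 gives n ≈ 22.0. Check: C(20,2) = 190, C(21,2) = 210, C(22,2) = 231 ✓. So n = 22.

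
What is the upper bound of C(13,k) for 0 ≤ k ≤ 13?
1,716

Working:
Maximum at k = 6 or k = 7: C(13,6) = 1,716.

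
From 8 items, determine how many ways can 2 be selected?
28

Solution: C(8,2) = 8! / (2! × (8-2)!)
         = 8! / (2! × 6!)
         = 28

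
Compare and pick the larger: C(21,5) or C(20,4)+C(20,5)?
By Pascal's identity: C(21,5) = C(20,4)+C(20,5) = 20,349. Equal.

Answer: Equal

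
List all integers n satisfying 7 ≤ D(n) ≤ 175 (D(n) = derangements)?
4, 5

Explanation: Using D(n) = (n−1)[D(n−1) + D(n−2)] with D(1)=0, D(2)=1: D(3)=2; D(4)=9; D(5)=44; D(6)=265. So valid n = 4, 5.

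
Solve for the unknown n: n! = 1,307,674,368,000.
15
n! is strictly increasing. 13! = 6,227,020,800, 14! = 87,178,291,200, 15! = 1,307,674,368,000 ✓. So n = 15.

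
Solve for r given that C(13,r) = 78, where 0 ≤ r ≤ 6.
2

Reasoning: C(13,r) is increasing for 0 ≤ r ≤ 6. Stepping up (C(13,r+1) = C(13,r)·(13−r)/(r+1)): C(13,1) = 13, C(13,2) = 78 ✓. So r = 2.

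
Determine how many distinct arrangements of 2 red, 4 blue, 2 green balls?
420

Explanation: Multinomial: 8!/(2! × 4! × 2!) = 420.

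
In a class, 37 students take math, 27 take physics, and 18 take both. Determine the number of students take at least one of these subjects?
46

Solution: |A∪B| = |A|+|B|-|A∩B| = 37+27-18 = 46.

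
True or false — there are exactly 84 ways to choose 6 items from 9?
True

C(9,6) = 84.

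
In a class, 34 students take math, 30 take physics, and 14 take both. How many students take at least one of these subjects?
|A∪B| = |A|+|B|-|A∩B| = 34+30-14 = 50.
Final answer: 50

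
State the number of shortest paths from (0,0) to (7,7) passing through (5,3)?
840

To (5,3): C(8,5)=56. From there: C(6,2)=15. Total: 840.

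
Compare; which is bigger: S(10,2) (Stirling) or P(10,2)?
S(10,2) = 2·S(9,2) + S(9,1) = 2·255 + 1 = 511; P(10,2) = 90.
Final answer: S(10,2)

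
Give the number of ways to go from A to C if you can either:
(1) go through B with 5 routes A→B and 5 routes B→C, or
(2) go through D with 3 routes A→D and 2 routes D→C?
31

Reasoning: Route via B: 5×5=25. Route via D: 3×2=6. Total: 31.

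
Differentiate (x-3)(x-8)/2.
(2x - 11)/2

Explanation: d/dx[(x-3)(x-8)] = (x-8) + (x-3) = 2x - 11. Dividing by 2 gives (2x - 11)/2.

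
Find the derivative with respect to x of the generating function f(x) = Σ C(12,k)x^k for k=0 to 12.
Term-by-term differentiation gives Σ k·C(12,k)x^{k-1} for k=1 to 12.

Answer: Σ k·C(12,k)x^(k-1) for k=1 to 12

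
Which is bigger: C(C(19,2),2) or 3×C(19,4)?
C(C(19,2),2)=14,535, 3×C(19,4)=11,628.
Final answer: C(C(19,2),2)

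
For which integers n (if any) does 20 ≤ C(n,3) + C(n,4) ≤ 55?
C(5,3)+C(5,4)=15; C(6,3)+C(6,4)=35; C(7,3)+C(7,4)=70. So valid n = 6.
Final answer: 6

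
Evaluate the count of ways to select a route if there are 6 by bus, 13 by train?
By the addition principle: 6 + 13 = 19.
Final answer: 19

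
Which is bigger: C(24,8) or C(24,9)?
C(24,8)=735,471, C(24,9)=1,307,504.
Final answer: C(24,9)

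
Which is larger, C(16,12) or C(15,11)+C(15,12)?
Equal

Reasoning: By Pascal's identity: C(16,12) = C(15,11)+C(15,12) = 1,820. Equal.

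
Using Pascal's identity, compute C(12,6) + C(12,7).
1,716

Reasoning: C(12,6) + C(12,7) = C(13,7) = 1,716.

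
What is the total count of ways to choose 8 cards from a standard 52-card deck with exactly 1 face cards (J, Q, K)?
12 face cards and 40 non-face cards: C(12,1) × C(40,7) = 12 × 18,643,560 = 223,722,720.
Final answer: 223,722,720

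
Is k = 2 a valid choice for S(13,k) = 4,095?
Yes
S(13,2) = 2·S(12,2) + S(12,1) = 2·2,047 + 1 = 4,095, which equals 4,095.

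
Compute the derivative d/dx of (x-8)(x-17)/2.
(2x - 25)/2

Reasoning: d/dx[(x-8)(x-17)] = (x-17) + (x-8) = 2x - 25. Dividing by 2 gives (2x - 25)/2.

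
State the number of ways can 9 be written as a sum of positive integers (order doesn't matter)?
30
Pentagonal recurrence p(n) = p(n−1) + p(n−2) − p(n−5) − p(n−7) + …: p(9) = p(8) + p(7) − p(4) − p(2) = 22 + 15 − 5 − 2 = 30.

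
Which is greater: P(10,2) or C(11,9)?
P(10,2)=90, C(11,9)=55.

Answer: P(10,2)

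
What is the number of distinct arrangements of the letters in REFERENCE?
7,560
Word has 9 letters (R=2, E=4, F=1, N=1, C=1). Arrangements: 9!/Π(k!) = 7,560.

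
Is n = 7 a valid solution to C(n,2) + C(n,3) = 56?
C(7,2) + C(7,3) = 21 + 35 = 56, which equals 56.
Final answer: Yes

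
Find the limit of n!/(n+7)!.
n!/(n+7)! = 1/[(n+1)(n+2)···(n+7)] → 0 as n → ∞.
Final answer: 0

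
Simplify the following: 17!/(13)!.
This equals 17×16×...×14 = 57,120.

Answer: 57,120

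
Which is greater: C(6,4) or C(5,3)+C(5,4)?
Equal

Reasoning: By Pascal's identity: C(6,4) = C(5,3)+C(5,4) = 15. Equal.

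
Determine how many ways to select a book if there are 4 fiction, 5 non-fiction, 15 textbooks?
24
By the addition principle: 4 + 5 + 15 = 24.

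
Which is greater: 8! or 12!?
12!

Explanation: 8!=40,320, 12!=479,001,600. 12! > 8!.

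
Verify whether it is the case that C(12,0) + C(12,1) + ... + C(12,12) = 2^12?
True

Explanation: Binomial theorem with x = y = 1: Σ C(12,i) = (1+1)^12 = 2^12 = 4,096. The statement holds.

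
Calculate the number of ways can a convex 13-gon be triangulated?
58,786

Explanation: Using the Catalan number formula: C_n = C(2n, n) / (n+1)
C_11 = C(22, 11) / (11+1)
     = 705432 / 12
     = 58,786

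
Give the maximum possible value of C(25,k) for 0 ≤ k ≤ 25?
5,200,300

Explanation: Maximum at k = 12 or k = 13: C(25,12) = 5,200,300.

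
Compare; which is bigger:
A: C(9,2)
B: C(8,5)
B

Explanation: A=C(9,2)=36, B=C(8,5)=56.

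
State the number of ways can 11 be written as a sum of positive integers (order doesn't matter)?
56

Solution: Pentagonal recurrence p(n) = p(n−1) + p(n−2) − p(n−5) − p(n−7) + …: p(11) = p(10) + p(9) − p(6) − p(4) = 42 + 30 − 11 − 5 = 56.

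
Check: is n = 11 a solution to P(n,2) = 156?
No

Working:
P(11,2) = 11·10 = 110, which does not equal 156.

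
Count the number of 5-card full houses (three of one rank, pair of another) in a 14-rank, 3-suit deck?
Triple rank: 14. Triple suits: C(3,3)=1. Pair rank: 13. Pair suits: C(3,2)=3. Total: 546.
Final answer: 546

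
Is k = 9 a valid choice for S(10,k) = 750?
S(10,9) = 9·S(9,9) + S(9,8) = 9·1 + 36 = 45, which does not equal 750.
Final answer: No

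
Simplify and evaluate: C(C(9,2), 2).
630
C(9,2) = 36, then C(36, 2) = 630.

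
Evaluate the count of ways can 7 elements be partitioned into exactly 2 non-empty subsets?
63

Reasoning: This equals S(7,2), the Stirling number of the 2nd kind.
Using the Stirling recurrence: S(n,k) = k·S(n-1,k) + S(n-1,k-1)
S(7,2) = 2·S(6,2) + S(6,1)
         = 2·31 + 1
         = 62 + 1
         = 63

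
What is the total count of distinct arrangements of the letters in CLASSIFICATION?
1,816,214,400

Reasoning: Word has 14 letters (C=2, L=1, A=2, S=2, I=3, F=1, T=1, O=1, N=1). Arrangements: 14!/Π(k!) = 1,816,214,400.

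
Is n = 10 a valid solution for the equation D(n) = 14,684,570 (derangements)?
D(10) = (10-1)·[D(9) + D(8)] = 9·[133,496 + 14,833] = 1,334,961, which does not equal 14,684,570.
Final answer: No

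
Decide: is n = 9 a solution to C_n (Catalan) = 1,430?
No

C_9 = C(18,9)/(9+1) = 48,620/10 = 4,862, which does not equal 1,430.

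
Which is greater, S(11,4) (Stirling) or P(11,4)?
S(11,4)

Working:
S(11,4) = 4·S(10,4) + S(10,3) = 4·34,105 + 9,330 = 145,750; P(11,4) = 7,920.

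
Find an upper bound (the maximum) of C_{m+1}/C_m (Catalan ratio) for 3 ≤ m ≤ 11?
46/13

C_{m+1}/C_m = 2(2m+1)/(m+2), which increases with m. Maximum at m = 11: 2·23/13 = 46/13.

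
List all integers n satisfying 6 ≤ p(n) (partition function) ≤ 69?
5, 6, 7, 8, 9, 10, 11

Working:
Tabulating p(n) via p(n) = p(n−1) + p(n−2) − p(n−5) − p(n−7) + …: p(4)=5; p(5)=7; p(6)=11; p(7)=15; p(8)=22; p(9)=30; p(10)=42; p(11)=56; p(12)=77. So valid n = 5, 6, 7, 8, 9, 10, 11.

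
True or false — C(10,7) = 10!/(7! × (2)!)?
False

Explanation: The correct denominator is 7!×3!, giving C(10,7) = 120; the stated RHS is 10!/(7!×2!) = 360 ≠ 120, so the statement does not hold.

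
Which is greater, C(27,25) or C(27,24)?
C(27,25)=351, C(27,24)=2,925.
Final answer: C(27,24)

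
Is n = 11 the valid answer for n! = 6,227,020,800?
No

Explanation: 11! = 11·10! = 11·3,628,800 = 39,916,800, which does not equal 6,227,020,800.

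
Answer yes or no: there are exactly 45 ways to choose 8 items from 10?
Yes

Solution: C(10,8) = 45.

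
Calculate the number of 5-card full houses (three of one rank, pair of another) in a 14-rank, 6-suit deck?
54,600

Triple rank: 14. Triple suits: C(6,3)=20. Pair rank: 13. Pair suits: C(6,2)=15. Total: 54,600.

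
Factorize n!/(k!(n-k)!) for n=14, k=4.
C(14,4) = 1,001

Reasoning: This is the binomial coefficient C(14,4) = 1,001.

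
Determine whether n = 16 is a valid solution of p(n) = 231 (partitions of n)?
Yes

Solution: Pentagonal recurrence p(n) = p(n−1) + p(n−2) − p(n−5) − p(n−7) + …: p(16) = p(15) + p(14) − p(11) − p(9) + p(4) + p(1) = 176 + 135 − 56 − 30 + 5 + 1 = 231, which equals 231.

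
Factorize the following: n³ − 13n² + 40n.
n³ − 13n² + 40n = n(n² − 13n + 40) = n(n − 5)(n − 8).

Answer: n(n − 5)(n − 8)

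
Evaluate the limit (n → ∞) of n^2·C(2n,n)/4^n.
∞

C(2n,n) ~ 4^n/√(πn), so n^2·C(2n,n)/4^n ~ n^(2 − 1/2)/√π → ∞.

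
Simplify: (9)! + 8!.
403,200
(9)! + 8! = (9)·8! + 8! = (9+1)·8! = 10·8! = 403,200.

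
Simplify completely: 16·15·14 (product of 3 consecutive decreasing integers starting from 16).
3,360
This is P(16,3) = 16!/(13)! = 3,360.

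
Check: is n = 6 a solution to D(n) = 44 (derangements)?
D(6) = (6-1)·[D(5) + D(4)] = 5·[44 + 9] = 265, which does not equal 44.

Answer: No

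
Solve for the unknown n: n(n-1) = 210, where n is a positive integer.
15
n² − n − 210 = 0, so n = (1 ± √(1 + 4·210))/2 = (1 ± √841)/2 = (1 ± 29)/2, i.e. n = 15 or n = -14. Taking the positive root, n = 15 (check: 15×14 = 210).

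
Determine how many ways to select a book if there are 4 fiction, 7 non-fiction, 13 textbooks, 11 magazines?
35
By the addition principle: 4 + 7 + 13 + 11 = 35.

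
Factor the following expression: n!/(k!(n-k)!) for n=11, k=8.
This is the binomial coefficient C(11,8) = 165.
Final answer: C(11,8) = 165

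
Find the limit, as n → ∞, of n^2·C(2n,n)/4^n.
∞

Solution: C(2n,n) ~ 4^n/√(πn), so n^2·C(2n,n)/4^n ~ n^(2 − 1/2)/√π → ∞.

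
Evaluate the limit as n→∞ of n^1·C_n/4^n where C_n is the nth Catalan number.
0

Reasoning: C_n ~ 4^n/(n^(3/2)√π), so n^1·C_n/4^n ~ n^(1 − 3/2)/√π → 0.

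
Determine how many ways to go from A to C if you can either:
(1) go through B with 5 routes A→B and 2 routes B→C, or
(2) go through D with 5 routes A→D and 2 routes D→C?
20
Route via B: 5×2=10. Route via D: 5×2=10. Total: 20.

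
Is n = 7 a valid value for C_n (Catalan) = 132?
No

Working:
C_7 = C(14,7)/(7+1) = 3,432/8 = 429, which does not equal 132.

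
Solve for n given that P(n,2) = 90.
10

P(n,2) = n(n−1) is increasing in n; n(n−1) ≈ (n−0.5)^2 = 90 gives n ≈ 10.0. Check: P(8,2) = 56, P(9,2) = 72, P(10,2) = 90 ✓. So n = 10.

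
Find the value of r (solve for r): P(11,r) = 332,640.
6

Reasoning: P(11,r) = 11·10·…·(11−r+1), a product of r factors. Multiplying down from 11: 11 = 11; 11·10 = 110; 11·10·9 = 990; 11·10·9·8 = 7,920; 11·10·9·8·7 = 55,440; 11·10·9·8·7·6 = 332,640 ✓ (6 factors). So r = 6.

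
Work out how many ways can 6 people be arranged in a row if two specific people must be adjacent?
240

Explanation: Treat pair as unit: (6-1)! arrangements × 2 internal orders = 240.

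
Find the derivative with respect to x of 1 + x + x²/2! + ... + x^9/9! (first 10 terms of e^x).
1 + x + x²/2! + ... + x^8/8!

Reasoning: Differentiating term by term gives the first 9 terms of e^x.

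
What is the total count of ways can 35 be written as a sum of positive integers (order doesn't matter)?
14,883

Solution: Pentagonal recurrence p(n) = p(n−1) + p(n−2) − p(n−5) − p(n−7) + …: p(35) = p(34) + p(33) − p(30) − p(28) + p(23) + p(20) − p(13) − p(9) + p(0) = 12,310 + 10,143 − 5,604 − 3,718 + 1,255 + 627 − 101 − 30 + 1 = 14,883.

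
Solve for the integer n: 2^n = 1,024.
10
2^10 = 1,024, so n = 10.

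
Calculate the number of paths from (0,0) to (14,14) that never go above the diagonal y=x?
Counted by the Catalan number C_14: C_14 = C(28,14)/(14+1) = 40,116,600/15 = 2,674,440.
Final answer: 2,674,440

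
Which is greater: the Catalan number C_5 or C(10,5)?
C(10,5)

Solution: C_5 = C(10,5)/(5+1) = 252/6 = 42; C(10,5) = 252.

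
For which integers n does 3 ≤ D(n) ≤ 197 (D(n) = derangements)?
4, 5

Explanation: Using D(n) = (n−1)[D(n−1) + D(n−2)] with D(1)=0, D(2)=1: D(3)=2; D(4)=9; D(5)=44; D(6)=265. So valid n = 4, 5.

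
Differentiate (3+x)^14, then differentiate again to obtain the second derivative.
182(3+x)^12

Working:
First derivative: 14(3+x)^{13}. Second derivative: 14·13·(3+x)^{12} = 182(3+x)^{12}.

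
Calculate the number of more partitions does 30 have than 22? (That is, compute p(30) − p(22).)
4,602

Working:
Pentagonal recurrence p(n) = p(n−1) + p(n−2) − p(n−5) − p(n−7) + …: p(30) = p(29) + p(28) − p(25) − p(23) + p(18) + p(15) − p(8) − p(4) = 4,565 + 3,718 − 1,958 − 1,255 + 385 + 176 − 22 − 5 = 5,604.
p(22) = p(21) + p(20) − p(17) − p(15) + p(10) + p(7) − p(0) = 792 + 627 − 297 − 176 + 42 + 15 − 1 = 1,002.
Difference = 5,604 − 1,002 = 4,602.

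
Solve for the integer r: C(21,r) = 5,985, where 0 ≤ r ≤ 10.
4

C(21,r) is increasing for 0 ≤ r ≤ 10. Stepping up (C(21,r+1) = C(21,r)·(21−r)/(r+1)): C(21,1) = 21, C(21,2) = 210, C(21,3) = 1,330, C(21,4) = 5,985 ✓. So r = 4.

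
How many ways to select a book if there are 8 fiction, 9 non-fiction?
17

Solution: By the addition principle: 8 + 9 = 17.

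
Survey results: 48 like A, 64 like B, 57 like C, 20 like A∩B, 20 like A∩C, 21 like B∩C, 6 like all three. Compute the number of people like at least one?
114

Working:
|A∪B∪C| = 48+64+57-20-20-21+6 = 114.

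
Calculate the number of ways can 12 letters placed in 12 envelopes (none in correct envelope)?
176,214,841

Explanation: Using D(n) = (n-1)[D(n-1) + D(n-2)]:
D(12) = (12-1) × [D(11) + D(10)]
      = 11 × [14684570 + 1334961]
      = 11 × 16019531
      = 176,214,841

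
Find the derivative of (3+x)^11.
11(3+x)^10

Reasoning: Using the power rule: d/dx (3+x)^11 = 11(3+x)^{10}.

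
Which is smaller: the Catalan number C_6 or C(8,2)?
C(8,2)

Explanation: C_6 = C(12,6)/(6+1) = 924/7 = 132; C(8,2) = 28.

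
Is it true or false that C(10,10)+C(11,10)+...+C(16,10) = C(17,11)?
True

Working:
Hockey stick identity gives Σ = C(17,11) = 12,376; RHS C(17,11) = 12,376.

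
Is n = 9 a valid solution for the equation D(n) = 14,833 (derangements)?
D(9) = (9-1)·[D(8) + D(7)] = 8·[14,833 + 1,854] = 133,496, which does not equal 14,833.

Answer: No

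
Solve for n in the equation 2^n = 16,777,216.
24

Solution: 16,777,216 = 1,024 × 1,024 × 16 = 2^10 × 2^10 × 2^4 = 2^24, so n = 24.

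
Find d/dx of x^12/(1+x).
(12x^11(1+x) - x^12)/(1+x)²

Reasoning: Quotient rule: [12x^{11}(1+x) - x^12]/(1+x)².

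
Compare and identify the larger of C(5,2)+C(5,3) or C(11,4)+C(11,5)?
C(11,4)+C(11,5)

Solution: First=20, Second=792.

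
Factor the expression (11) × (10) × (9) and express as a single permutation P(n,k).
Product of 3 consecutive descending integers starting at 11: P(11,3) = 11!/8! = 990.

Answer: P(11,3) = 11!/(8)!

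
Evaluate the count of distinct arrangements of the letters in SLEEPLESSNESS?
Word has 13 letters (S=5, L=2, E=4, P=1, N=1). Arrangements: 13!/Π(k!) = 1,081,080.

Answer: 1,081,080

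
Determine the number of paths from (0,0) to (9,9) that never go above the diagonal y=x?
4,862

Reasoning: Counted by the Catalan number C_9: C_9 = C(18,9)/(9+1) = 48,620/10 = 4,862.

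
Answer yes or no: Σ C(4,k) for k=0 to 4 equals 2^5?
Binomial theorem: Σ C(4,k) = (1+1)^4 = 2^4 = 16; RHS 2^5 = 32.
Final answer: No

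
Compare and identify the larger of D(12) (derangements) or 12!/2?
D(12) = (12-1)·[D(11) + D(10)] = 11·[14,684,570 + 1,334,961] = 176,214,841; 12!/2 = 479,001,600/2 = 239,500,800.
Final answer: 12!/2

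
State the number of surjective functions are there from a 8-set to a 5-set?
126,000

Solution: Onto functions = 5! × S(8,5)
First compute S(8,5) via recurrence:
Using the Stirling recurrence: S(n,k) = k·S(n-1,k) + S(n-1,k-1)
S(8,5) = 5·S(7,5) + S(7,4)
         = 5·140 + 350
         = 700 + 350
         = 1,050
Then: 120 × 1050 = 126,000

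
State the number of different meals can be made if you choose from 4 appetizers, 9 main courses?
36

Explanation: By the multiplication principle: 4 × 9 = 36.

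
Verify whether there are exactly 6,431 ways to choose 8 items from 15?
C(15,8) = 6,435 ≠ 6431.

Answer: False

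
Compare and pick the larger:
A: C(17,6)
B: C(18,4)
A

Explanation: A=C(17,6)=12,376, B=C(18,4)=3,060.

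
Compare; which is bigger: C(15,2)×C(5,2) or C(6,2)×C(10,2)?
C(15,2)×C(5,2)

C(15,2)×C(5,2)=1,050, C(6,2)×C(10,2)=675.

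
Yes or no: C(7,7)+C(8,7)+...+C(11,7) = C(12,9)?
No

Working:
Hockey stick identity gives Σ = C(12,8) = 495; RHS C(12,9) = 220.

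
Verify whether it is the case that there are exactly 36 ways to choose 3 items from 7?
False
C(7,3) = 35 ≠ 36.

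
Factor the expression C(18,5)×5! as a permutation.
C(18,5)×5! = [18!/(5!(13)!)]×5! = 18!/(13)! = P(18,5) = 1,028,160.
Final answer: P(18,5)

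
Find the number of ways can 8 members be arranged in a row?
40,320

Solution: Arrangements of 8 distinct objects: 8! = 40,320.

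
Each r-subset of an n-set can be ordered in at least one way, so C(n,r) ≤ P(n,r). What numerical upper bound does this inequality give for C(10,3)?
720
P(10,3) = 10·9·8 = 720, so C(10,3) ≤ 720. (The bound is loose by a factor of 3! = 6: C(10,3) = 720/6 = 120.)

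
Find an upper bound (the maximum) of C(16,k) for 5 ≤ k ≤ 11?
12,870

Explanation: C(16,k) is maximised at the centre of the row: C(16,8) = 12,870.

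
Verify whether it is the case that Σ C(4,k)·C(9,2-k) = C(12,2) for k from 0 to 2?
False

Solution: Vandermonde's identity gives C(13,2) = 78; RHS C(12,2) = 66.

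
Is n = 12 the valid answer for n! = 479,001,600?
12! = 12·11! = 12·39,916,800 = 479,001,600, which equals 479,001,600.

Answer: Yes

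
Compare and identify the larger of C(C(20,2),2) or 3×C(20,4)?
C(C(20,2),2)

C(C(20,2),2)=17,955, 3×C(20,4)=14,535.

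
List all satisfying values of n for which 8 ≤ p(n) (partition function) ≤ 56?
6, 7, 8, 9, 10, 11

Reasoning: Tabulating p(n) via p(n) = p(n−1) + p(n−2) − p(n−5) − p(n−7) + …: p(5)=7; p(6)=11; p(7)=15; p(8)=22; p(9)=30; p(10)=42; p(11)=56; p(12)=77. So valid n = 6, 7, 8, 9, 10, 11.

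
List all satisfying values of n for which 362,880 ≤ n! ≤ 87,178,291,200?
9, 10, 11, 12, 13, 14

Reasoning: n! is strictly increasing; 9! = 362,880 and 14! = 87,178,291,200, so valid n = 9, 10, 11, 12, 13, 14.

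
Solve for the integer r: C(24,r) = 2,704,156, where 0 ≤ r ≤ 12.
12

Working:
C(24,r) is increasing for 0 ≤ r ≤ 12. Stepping up (C(24,r+1) = C(24,r)·(24−r)/(r+1)): C(24,1) = 24, C(24,2) = 276, C(24,3) = 2,024, C(24,4) = 10,626, C(24,5) = 42,504, C(24,6) = 134,596, C(24,7) = 346,104, C(24,8) = 735,471, C(24,9) = 1,307,504, C(24,10) = 1,961,256, C(24,11) = 2,496,144, C(24,12) = 2,704,156 ✓. So r = 12.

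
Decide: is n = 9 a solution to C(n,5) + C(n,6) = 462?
C(9,5) + C(9,6) = 126 + 84 = 210, which does not equal 462.

Answer: No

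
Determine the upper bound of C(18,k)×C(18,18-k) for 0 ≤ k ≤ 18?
C(18,k)·C(18,18-k) = C(18,k)², maximised at the centre k = 9: C(18,9)² = 2,363,904,400.
Final answer: 2,363,904,400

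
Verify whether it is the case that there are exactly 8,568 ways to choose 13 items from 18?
True

Solution: C(18,13) = 8,568.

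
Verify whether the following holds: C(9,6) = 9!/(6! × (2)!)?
False
The correct denominator is 6!×3!, giving C(9,6) = 84; the stated RHS is 9!/(6!×2!) = 252 ≠ 84, so the statement does not hold.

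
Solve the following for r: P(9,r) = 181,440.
P(9,r) = 9·8·…·(9−r+1), a product of r factors. Multiplying down from 9: 9 = 9; 9·8 = 72; 9·8·7 = 504; 9·8·7·6 = 3,024; 9·8·7·6·5 = 15,120; 9·8·7·6·5·4 = 60,480; 9·8·7·6·5·4·3 = 181,440 ✓ (7 factors). So r = 7.
Final answer: 7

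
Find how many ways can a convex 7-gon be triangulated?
42

Explanation: Using the Catalan number formula: C_n = C(2n, n) / (n+1)
C_5 = C(10, 5) / (5+1)
     = 252 / 6
     = 42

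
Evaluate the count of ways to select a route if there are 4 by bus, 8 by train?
12
By the addition principle: 4 + 8 = 12.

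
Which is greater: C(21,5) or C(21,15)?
C(21,15)

Explanation: C(21,5)=20,349, C(21,15)=54,264.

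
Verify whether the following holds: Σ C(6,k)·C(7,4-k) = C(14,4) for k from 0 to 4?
Vandermonde's identity gives C(13,4) = 715; RHS C(14,4) = 1,001.
Final answer: False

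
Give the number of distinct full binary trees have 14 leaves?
742,900
Using the Catalan number formula: C_n = C(2n, n) / (n+1)
C_13 = C(26, 13) / (13+1)
     = 10400600 / 14
     = 742,900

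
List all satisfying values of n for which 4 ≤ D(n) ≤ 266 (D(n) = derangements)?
Using D(n) = (n−1)[D(n−1) + D(n−2)] with D(1)=0, D(2)=1: D(3)=2; D(4)=9; D(5)=44; D(6)=265; D(7)=1,854. So valid n = 4, 5, 6.
Final answer: 4, 5, 6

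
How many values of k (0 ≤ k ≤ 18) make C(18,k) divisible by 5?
3

Checking C(18,k) mod 5 for k = 0..18: divisible at k = 4, 9, 14. That's 3 values.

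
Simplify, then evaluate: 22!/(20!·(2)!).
231
This is C(22,20) = 231.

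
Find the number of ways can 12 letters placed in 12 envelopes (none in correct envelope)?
176,214,841

Solution: Using D(n) = (n-1)[D(n-1) + D(n-2)]:
D(12) = (12-1) × [D(11) + D(10)]
      = 11 × [14684570 + 1334961]
      = 11 × 16019531
      = 176,214,841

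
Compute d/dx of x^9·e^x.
(9x^8 + x^9)e^x

Product rule: d/dx[x^9]·e^x + x^9·d/dx[e^x] = 9x^{8}e^x + x^9e^x.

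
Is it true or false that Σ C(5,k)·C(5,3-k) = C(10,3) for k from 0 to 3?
True

Vandermonde's identity gives C(10,3) = 120; RHS C(10,3) = 120.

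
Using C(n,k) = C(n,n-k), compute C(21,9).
293,930

Solution: C(21,9) = C(21,12) = 293,930.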